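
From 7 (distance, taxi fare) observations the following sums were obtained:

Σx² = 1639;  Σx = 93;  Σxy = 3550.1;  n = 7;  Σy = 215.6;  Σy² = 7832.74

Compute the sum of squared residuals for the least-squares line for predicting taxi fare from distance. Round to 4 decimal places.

26.7885

Sxx = Σx² − (Σx)²/n = 1639 − 1235.571429 = 403.428571
Sxy = Σxy − (Σx)(Σy)/n = 3550.1 − 2864.4 = 685.7
Syy = Σy² − (Σy)²/n = 7832.74 − 6640.48 = 1192.26
b = Sxy/Sxx = 685.7/403.428571 = 1.699681
SSE = Syy − b·Sxy = 1192.26 − 1.699681·685.7 = 26.788530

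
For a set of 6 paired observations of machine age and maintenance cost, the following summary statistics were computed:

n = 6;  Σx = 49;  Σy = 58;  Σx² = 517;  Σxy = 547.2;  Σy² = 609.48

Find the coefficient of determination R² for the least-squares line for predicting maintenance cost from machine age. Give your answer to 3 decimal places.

Sxx = Σx² − (Σx)²/n = 517 − 400.166667 = 116.833333
Sxy = Σxy − (Σx)(Σy)/n = 547.2 − 473.666667 = 73.533333
Syy = Σy² − (Σy)²/n = 609.48 − 560.666667 = 48.813333
R² = Sxy²/(Sxx·Syy) = (73.533333)²/(116.833333·48.813333) = 0.948120

0.948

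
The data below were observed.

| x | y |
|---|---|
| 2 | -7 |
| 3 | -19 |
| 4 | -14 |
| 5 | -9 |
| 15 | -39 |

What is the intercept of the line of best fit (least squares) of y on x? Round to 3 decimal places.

n = 5, Σx = 29, Σy = -88, Σxy = -757, Σx² = 279
Sxx = Σx² − (Σx)²/n = 279 − 168.2 = 110.8
Sxy = Σxy − (Σx)(Σy)/n = -757 − (-510.4) = -246.6
b = Sxy/Sxx = -246.6/110.8 = -2.225632
a = ȳ − b·x̄ = -17.6 − (-2.225632)·5.8 = -4.691336

-4.691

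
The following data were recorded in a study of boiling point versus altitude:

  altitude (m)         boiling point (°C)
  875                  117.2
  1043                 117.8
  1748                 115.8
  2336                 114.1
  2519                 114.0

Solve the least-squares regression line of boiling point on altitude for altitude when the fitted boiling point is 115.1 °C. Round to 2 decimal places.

n = 5, Σx = 8521, Σy = 578.9, Σxy = 981537.4, Σx² = 16711235
Sxx = Σx² − (Σx)²/n = 16711235 − 14521488.2 = 2189746.8
Sxy = Σxy − (Σx)(Σy)/n = 981537.4 − 986561.38 = -5023.98
b = Sxy/Sxx = -5023.98/2189746.8 = -0.002294
a = ȳ − b·x̄ = 115.78 − (-0.002294)·1704.2 = 119.689980
Set a + b·x = 115.1: x = (115.1 − 119.689980) / (-0.002294) = 2000.584107

2000.58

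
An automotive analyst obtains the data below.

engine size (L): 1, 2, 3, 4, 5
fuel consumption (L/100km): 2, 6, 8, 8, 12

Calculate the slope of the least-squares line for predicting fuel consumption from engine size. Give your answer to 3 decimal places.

2.200

n = 5, Σx = 15, Σy = 36, Σxy = 130, Σx² = 55
Sxx = Σx² − (Σx)²/n = 55 − 45 = 10
Sxy = Σxy − (Σx)(Σy)/n = 130 − 108 = 22
b = Sxy/Sxx = 22/10 = 2.2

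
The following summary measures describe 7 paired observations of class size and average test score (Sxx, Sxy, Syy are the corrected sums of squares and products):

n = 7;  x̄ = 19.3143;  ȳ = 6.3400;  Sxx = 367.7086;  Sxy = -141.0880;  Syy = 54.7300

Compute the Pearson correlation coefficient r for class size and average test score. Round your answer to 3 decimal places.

-0.995

r = Sxy/√(Sxx·Syy) = -141.088/√(20124.691678) = -141.088/141.861523 = -0.994547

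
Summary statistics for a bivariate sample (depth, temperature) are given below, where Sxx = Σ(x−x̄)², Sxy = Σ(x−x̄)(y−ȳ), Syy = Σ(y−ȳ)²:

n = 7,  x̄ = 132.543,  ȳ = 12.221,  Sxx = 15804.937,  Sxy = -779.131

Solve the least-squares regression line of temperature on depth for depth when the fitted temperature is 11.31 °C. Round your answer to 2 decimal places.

151.02

b = Sxy/Sxx = -779.131/15804.937 = -0.049297
a = ȳ − b·x̄ = 12.221 − (-0.049297)·132.543 = 18.754931
Set a + b·x = 11.31: x = (11.31 − 18.754931) / (-0.049297) = 151.022944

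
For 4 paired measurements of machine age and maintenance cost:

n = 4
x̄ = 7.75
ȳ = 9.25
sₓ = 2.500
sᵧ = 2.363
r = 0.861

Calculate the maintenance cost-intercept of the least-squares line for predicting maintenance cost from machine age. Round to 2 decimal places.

b = r · sᵧ/sₓ = 0.861 · 2.363/2.5 = 0.813817
a = ȳ − b·x̄ = 9.25 − 0.813817·7.75 = 2.942917

2.94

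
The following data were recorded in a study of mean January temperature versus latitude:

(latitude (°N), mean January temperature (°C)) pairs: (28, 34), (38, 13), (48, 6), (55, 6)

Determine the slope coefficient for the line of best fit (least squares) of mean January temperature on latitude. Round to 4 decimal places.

n = 4, Σx = 169, Σy = 59, Σxy = 2064, Σx² = 7557
Sxx = Σx² − (Σx)²/n = 7557 − 7140.25 = 416.75
Sxy = Σxy − (Σx)(Σy)/n = 2064 − 2492.75 = -428.75
b = Sxy/Sxx = -428.75/416.75 = -1.028794

-1.0288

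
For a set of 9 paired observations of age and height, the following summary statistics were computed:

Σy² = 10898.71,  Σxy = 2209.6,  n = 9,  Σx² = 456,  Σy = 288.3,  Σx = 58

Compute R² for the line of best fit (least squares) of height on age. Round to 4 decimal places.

0.9042

Sxx = Σx² − (Σx)²/n = 456 − 373.777778 = 82.222222
Sxy = Σxy − (Σx)(Σy)/n = 2209.6 − 1857.933333 = 351.666667
Syy = Σy² − (Σy)²/n = 10898.71 − 9235.21 = 1663.5
R² = Sxy²/(Sxx·Syy) = (351.666667)²/(82.222222·1663.5) = 0.904171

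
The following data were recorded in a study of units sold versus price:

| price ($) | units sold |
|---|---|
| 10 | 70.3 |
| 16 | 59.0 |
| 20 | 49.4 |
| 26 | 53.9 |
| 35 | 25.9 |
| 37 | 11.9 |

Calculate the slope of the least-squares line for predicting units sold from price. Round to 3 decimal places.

-1.941

n = 6, Σx = 144, Σy = 270.4, Σxy = 5383.2, Σx² = 4026
Sxx = Σx² − (Σx)²/n = 4026 − 3456 = 570
Sxy = Σxy − (Σx)(Σy)/n = 5383.2 − 6489.6 = -1106.4
b = Sxy/Sxx = -1106.4/570 = -1.941053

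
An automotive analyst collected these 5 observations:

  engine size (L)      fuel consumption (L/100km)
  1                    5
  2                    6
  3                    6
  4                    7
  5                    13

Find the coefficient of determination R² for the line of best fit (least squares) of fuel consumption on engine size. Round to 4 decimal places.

n = 5, Σx = 15, Σy = 37, Σxy = 128, Σx² = 55, Σy² = 315
Sxx = Σx² − (Σx)²/n = 55 − 45 = 10
Sxy = Σxy − (Σx)(Σy)/n = 128 − 111 = 17
Syy = Σy² − (Σy)²/n = 315 − 273.8 = 41.2
R² = Sxy²/(Sxx·Syy) = (17)²/(10·41.2) = 0.701456

0.7015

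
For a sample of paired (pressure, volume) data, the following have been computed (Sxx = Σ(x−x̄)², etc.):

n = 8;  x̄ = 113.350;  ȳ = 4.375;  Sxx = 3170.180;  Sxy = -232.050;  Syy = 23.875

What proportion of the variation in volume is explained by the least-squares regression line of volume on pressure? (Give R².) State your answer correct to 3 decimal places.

R² = Sxy²/(Sxx·Syy) = (-232.05)²/(3170.18·23.875) = 0.711436

0.711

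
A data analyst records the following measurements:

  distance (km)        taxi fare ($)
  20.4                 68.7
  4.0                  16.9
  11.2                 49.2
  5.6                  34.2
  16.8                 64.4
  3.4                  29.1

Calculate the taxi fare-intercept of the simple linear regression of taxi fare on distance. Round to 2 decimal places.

n = 6, Σx = 61.4, Σy = 262.5, Σxy = 3392.5, Σx² = 882.76
Sxx = Σx² − (Σx)²/n = 882.76 − 628.326667 = 254.433333
Sxy = Σxy − (Σx)(Σy)/n = 3392.5 − 2686.25 = 706.25
b = Sxy/Sxx = 706.25/254.433333 = 2.775776
a = ȳ − b·x̄ = 43.75 − 2.775776·10.233333 = 15.344557

15.34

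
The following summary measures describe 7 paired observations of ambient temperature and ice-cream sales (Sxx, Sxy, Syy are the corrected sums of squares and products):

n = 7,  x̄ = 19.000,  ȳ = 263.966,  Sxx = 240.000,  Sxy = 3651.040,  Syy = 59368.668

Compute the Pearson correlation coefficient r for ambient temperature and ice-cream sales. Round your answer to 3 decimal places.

r = Sxy/√(Sxx·Syy) = 3651.04/√(14248480.32) = 3651.04/3774.715926 = 0.967236

0.967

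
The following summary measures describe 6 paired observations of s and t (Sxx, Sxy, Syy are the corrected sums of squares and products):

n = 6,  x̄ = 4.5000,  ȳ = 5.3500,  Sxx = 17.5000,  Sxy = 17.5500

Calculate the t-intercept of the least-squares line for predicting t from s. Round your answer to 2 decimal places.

0.84

b = Sxy/Sxx = 17.55/17.5 = 1.002857
a = ȳ − b·x̄ = 5.35 − 1.002857·4.5 = 0.837143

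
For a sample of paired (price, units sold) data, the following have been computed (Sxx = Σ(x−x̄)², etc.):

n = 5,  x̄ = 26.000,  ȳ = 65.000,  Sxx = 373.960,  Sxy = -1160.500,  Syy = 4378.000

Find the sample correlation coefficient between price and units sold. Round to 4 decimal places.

-0.9070

r = Sxy/√(Sxx·Syy) = -1160.5/√(1637196.88) = -1160.5/1279.529945 = -0.906974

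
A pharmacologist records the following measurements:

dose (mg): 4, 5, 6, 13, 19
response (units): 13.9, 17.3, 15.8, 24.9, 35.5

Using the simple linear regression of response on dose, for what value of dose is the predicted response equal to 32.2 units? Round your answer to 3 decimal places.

17.252

n = 5, Σx = 47, Σy = 107.4, Σxy = 1235.1, Σx² = 607
Sxx = Σx² − (Σx)²/n = 607 − 441.8 = 165.2
Sxy = Σxy − (Σx)(Σy)/n = 1235.1 − 1009.56 = 225.54
b = Sxy/Sxx = 225.54/165.2 = 1.365254
a = ȳ − b·x̄ = 21.48 − 1.365254·9.4 = 8.646610
Set a + b·x = 32.2: x = (32.2 − 8.646610) / 1.365254 = 17.252017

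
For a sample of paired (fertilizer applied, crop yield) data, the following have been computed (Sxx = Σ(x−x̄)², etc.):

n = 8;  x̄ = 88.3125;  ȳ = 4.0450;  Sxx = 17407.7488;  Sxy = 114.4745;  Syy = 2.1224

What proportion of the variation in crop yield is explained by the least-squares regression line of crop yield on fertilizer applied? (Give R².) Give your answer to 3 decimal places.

0.355

R² = Sxy²/(Sxx·Syy) = (114.4745)²/(17407.7488·2.1224) = 0.354689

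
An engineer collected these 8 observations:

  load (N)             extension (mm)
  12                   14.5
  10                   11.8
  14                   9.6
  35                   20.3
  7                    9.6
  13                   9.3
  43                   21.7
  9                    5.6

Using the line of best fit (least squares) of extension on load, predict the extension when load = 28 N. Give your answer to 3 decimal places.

16.651

n = 8, Σx = 143, Σy = 102.4, Σxy = 2308.5, Σx² = 3813
Sxx = Σx² − (Σx)²/n = 3813 − 2556.125 = 1256.875
Sxy = Σxy − (Σx)(Σy)/n = 2308.5 − 1830.4 = 478.1
b = Sxy/Sxx = 478.1/1256.875 = 0.380388
a = ȳ − b·x̄ = 12.8 − 0.380388·17.875 = 6.000567
ŷ(28) = a + b·28 = 6.000567 + 0.380388·28 = 16.651427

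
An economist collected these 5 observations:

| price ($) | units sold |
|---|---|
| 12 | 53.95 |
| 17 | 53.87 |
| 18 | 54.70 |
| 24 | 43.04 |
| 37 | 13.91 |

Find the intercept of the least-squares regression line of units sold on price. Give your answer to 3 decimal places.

n = 5, Σx = 108, Σy = 219.47, Σxy = 4095.42, Σx² = 2702
Sxx = Σx² − (Σx)²/n = 2702 − 2332.8 = 369.2
Sxy = Σxy − (Σx)(Σy)/n = 4095.42 − 4740.552 = -645.132
b = Sxy/Sxx = -645.132/369.2 = -1.747378
a = ȳ − b·x̄ = 43.894 − (-1.747378)·21.6 = 81.637367

81.637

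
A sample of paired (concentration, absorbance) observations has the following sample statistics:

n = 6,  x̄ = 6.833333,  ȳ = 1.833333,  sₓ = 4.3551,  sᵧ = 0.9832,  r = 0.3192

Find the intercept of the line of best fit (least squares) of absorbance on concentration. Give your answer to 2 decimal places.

b = r · sᵧ/sₓ = 0.3192 · 0.9832/4.3551 = 0.072062
a = ȳ − b·x̄ = 1.833333 − 0.072062·6.833333 = 1.340909

1.34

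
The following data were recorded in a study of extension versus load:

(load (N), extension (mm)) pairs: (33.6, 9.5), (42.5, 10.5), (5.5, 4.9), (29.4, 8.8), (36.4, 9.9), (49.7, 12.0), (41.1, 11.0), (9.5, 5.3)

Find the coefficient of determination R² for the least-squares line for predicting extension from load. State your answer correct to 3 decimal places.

n = 8, Σx = 247.7, Σy = 71.9, Σxy = 2510.33, Σx² = 9404.33, Σy² = 693.05
Sxx = Σx² − (Σx)²/n = 9404.33 − 7669.41125 = 1734.91875
Sxy = Σxy − (Σx)(Σy)/n = 2510.33 − 2226.20375 = 284.12625
Syy = Σy² − (Σy)²/n = 693.05 − 646.20125 = 46.84875
R² = Sxy²/(Sxx·Syy) = (284.12625)²/(1734.91875·46.84875) = 0.993220

0.993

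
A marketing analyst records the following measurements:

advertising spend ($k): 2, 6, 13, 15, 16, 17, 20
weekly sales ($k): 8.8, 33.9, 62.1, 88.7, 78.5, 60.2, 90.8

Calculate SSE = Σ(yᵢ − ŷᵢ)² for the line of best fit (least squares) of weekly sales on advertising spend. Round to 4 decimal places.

740.6640

n = 7, Σx = 89, Σy = 423, Σxy = 6454.2, Σx² = 1379, Σy² = 30981.68
Sxx = Σx² − (Σx)²/n = 1379 − 1131.571429 = 247.428571
Sxy = Σxy − (Σx)(Σy)/n = 6454.2 − 5378.142857 = 1076.057143
Syy = Σy² − (Σy)²/n = 30981.68 − 25561.285714 = 5420.394286
b = Sxy/Sxx = 1076.057143/247.428571 = 4.348961
SSE = Syy − b·Sxy = 5420.394286 − 4.348961·1076.057143 = 740.664018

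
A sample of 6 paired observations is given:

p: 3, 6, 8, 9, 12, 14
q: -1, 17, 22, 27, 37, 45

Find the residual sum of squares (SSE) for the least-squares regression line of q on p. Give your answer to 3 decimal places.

20.828

n = 6, Σx = 52, Σy = 147, Σxy = 1592, Σx² = 530, Σy² = 4897
Sxx = Σx² − (Σx)²/n = 530 − 450.666667 = 79.333333
Sxy = Σxy − (Σx)(Σy)/n = 1592 − 1274 = 318
Syy = Σy² − (Σy)²/n = 4897 − 3601.5 = 1295.5
b = Sxy/Sxx = 318/79.333333 = 4.008403
SSE = Syy − b·Sxy = 1295.5 − 4.008403·318 = 20.827731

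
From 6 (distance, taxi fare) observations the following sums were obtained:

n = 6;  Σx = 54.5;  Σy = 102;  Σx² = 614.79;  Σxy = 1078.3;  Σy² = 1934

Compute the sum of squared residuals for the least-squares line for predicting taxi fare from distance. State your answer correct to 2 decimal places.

7.57

Sxx = Σx² − (Σx)²/n = 614.79 − 495.041667 = 119.748333
Sxy = Σxy − (Σx)(Σy)/n = 1078.3 − 926.5 = 151.8
Syy = Σy² − (Σy)²/n = 1934 − 1734 = 200
b = Sxy/Sxx = 151.8/119.748333 = 1.267659
SSE = Syy − b·Sxy = 200 − 1.267659·151.8 = 7.569430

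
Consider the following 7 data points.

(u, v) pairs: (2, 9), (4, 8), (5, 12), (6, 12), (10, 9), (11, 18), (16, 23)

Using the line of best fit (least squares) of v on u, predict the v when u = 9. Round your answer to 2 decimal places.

14.24

n = 7, Σx = 54, Σy = 91, Σxy = 838, Σx² = 558
Sxx = Σx² − (Σx)²/n = 558 − 416.571429 = 141.428571
Sxy = Σxy − (Σx)(Σy)/n = 838 − 702 = 136
b = Sxy/Sxx = 136/141.428571 = 0.961616
a = ȳ − b·x̄ = 13 − 0.961616·7.714286 = 5.581818
ŷ(9) = a + b·9 = 5.581818 + 0.961616·9 = 14.236364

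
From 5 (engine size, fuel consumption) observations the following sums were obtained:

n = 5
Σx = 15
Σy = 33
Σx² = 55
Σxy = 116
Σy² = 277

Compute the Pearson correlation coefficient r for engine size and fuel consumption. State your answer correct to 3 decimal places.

0.699

Sxx = Σx² − (Σx)²/n = 55 − 45 = 10
Sxy = Σxy − (Σx)(Σy)/n = 116 − 99 = 17
Syy = Σy² − (Σy)²/n = 277 − 217.8 = 59.2
r = Sxy/√(Sxx·Syy) = 17/√(592) = 17/24.331050 = 0.698696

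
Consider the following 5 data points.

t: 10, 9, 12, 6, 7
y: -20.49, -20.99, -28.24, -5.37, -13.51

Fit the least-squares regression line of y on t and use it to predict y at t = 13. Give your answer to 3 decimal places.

n = 5, Σx = 44, Σy = -88.6, Σxy = -859.48, Σx² = 410
Sxx = Σx² − (Σx)²/n = 410 − 387.2 = 22.8
Sxy = Σxy − (Σx)(Σy)/n = -859.48 − (-779.68) = -79.8
b = Sxy/Sxx = -79.8/22.8 = -3.5
a = ȳ − b·x̄ = -17.72 − (-3.5)·8.8 = 13.08
ŷ(13) = a + b·13 = 13.08 + (-3.5)·13 = -32.42

-32.420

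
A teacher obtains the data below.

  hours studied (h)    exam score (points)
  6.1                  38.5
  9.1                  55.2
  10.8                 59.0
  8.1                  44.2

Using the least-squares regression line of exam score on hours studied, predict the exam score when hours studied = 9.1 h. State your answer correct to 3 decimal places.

n = 4, Σx = 34.1, Σy = 196.9, Σxy = 1732.39, Σx² = 302.27
Sxx = Σx² − (Σx)²/n = 302.27 − 290.7025 = 11.5675
Sxy = Σxy − (Σx)(Σy)/n = 1732.39 − 1678.5725 = 53.8175
b = Sxy/Sxx = 53.8175/11.5675 = 4.652475
a = ȳ − b·x̄ = 49.225 − 4.652475·8.525 = 9.562654
ŷ(9.1) = a + b·9.1 = 9.562654 + 4.652475·9.1 = 51.900173

51.900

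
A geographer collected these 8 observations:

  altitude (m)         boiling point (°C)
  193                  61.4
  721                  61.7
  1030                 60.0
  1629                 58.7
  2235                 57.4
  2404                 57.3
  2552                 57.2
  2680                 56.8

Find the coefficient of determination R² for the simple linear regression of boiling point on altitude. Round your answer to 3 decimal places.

n = 8, Σx = 13444, Σy = 470.5, Σxy = 777994.8, Σx² = 28741176, Σy² = 27698.67
Sxx = Σx² − (Σx)²/n = 28741176 − 22592642 = 6148534
Sxy = Σxy − (Σx)(Σy)/n = 777994.8 − 790675.25 = -12680.45
Syy = Σy² − (Σy)²/n = 27698.67 − 27671.28125 = 27.38875
R² = Sxy²/(Sxx·Syy) = (-12680.45)²/(6148534·27.38875) = 0.954829

0.955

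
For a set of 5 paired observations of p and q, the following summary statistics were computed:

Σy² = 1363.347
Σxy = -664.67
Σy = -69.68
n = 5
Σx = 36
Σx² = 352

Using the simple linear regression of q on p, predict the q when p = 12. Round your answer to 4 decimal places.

Sxx = Σx² − (Σx)²/n = 352 − 259.2 = 92.8
Sxy = Σxy − (Σx)(Σy)/n = -664.67 − (-501.696) = -162.974
b = Sxy/Sxx = -162.974/92.8 = -1.756185
a = ȳ − b·x̄ = -13.936 − (-1.756185)·7.2 = -1.291466
ŷ(12) = a + b·12 = -1.291466 + (-1.756185)·12 = -22.365690

-22.3657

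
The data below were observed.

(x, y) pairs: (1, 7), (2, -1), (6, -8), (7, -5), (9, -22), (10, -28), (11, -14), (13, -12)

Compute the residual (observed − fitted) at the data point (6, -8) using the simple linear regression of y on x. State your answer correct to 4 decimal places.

n = 8, Σx = 59, Σy = -83, Σxy = -866, Σx² = 561
Sxx = Σx² − (Σx)²/n = 561 − 435.125 = 125.875
Sxy = Σxy − (Σx)(Σy)/n = -866 − (-612.125) = -253.875
b = Sxy/Sxx = -253.875/125.875 = -2.016882
a = ȳ − b·x̄ = -10.375 − (-2.016882)·7.375 = 4.499503
ŷ(6) = 4.499503 + (-2.016882)·6 = -7.601787
residual = y − ŷ = -8 − (-7.601787) = -0.398213

-0.3982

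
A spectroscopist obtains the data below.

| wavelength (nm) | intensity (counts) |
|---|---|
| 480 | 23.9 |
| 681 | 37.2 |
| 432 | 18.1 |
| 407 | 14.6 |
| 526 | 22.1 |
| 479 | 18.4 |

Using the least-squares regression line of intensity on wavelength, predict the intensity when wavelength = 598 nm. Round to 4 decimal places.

30.0323

n = 6, Σx = 3005, Σy = 134.3, Σxy = 71004.8, Σx² = 1552551
Sxx = Σx² − (Σx)²/n = 1552551 − 1505004.166667 = 47546.833333
Sxy = Σxy − (Σx)(Σy)/n = 71004.8 − 67261.916667 = 3742.883333
b = Sxy/Sxx = 3742.883333/47546.833333 = 0.078720
a = ȳ − b·x̄ = 22.383333 − 0.078720·500.833333 = -17.042231
ŷ(598) = a + b·598 = -17.042231 + 0.078720·598 = 30.032286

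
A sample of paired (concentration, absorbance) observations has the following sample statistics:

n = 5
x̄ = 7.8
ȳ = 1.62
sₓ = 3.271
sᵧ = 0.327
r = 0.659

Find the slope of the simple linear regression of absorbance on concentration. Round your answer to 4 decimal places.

b = r · sᵧ/sₓ = 0.659 · 0.327/3.271 = 0.065880

0.0659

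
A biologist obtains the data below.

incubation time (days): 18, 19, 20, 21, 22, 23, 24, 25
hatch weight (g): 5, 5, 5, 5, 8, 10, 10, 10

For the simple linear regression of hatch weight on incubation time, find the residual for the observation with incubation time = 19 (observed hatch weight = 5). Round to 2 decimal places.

n = 8, Σx = 172, Σy = 58, Σxy = 1286, Σx² = 3740
Sxx = Σx² − (Σx)²/n = 3740 − 3698 = 42
Sxy = Σxy − (Σx)(Σy)/n = 1286 − 1247 = 39
b = Sxy/Sxx = 39/42 = 0.928571
a = ȳ − b·x̄ = 7.25 − 0.928571·21.5 = -12.714286
ŷ(19) = -12.714286 + 0.928571·19 = 4.928571
residual = y − ŷ = 5 − 4.928571 = 0.071429

0.07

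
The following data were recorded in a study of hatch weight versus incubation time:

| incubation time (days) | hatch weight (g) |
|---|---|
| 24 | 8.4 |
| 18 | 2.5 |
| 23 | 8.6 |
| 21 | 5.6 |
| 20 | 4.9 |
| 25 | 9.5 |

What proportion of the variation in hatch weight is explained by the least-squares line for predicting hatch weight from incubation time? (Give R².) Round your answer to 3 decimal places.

0.972

n = 6, Σx = 131, Σy = 39.5, Σxy = 897.5, Σx² = 2895, Σy² = 296.39
Sxx = Σx² − (Σx)²/n = 2895 − 2860.166667 = 34.833333
Sxy = Σxy − (Σx)(Σy)/n = 897.5 − 862.416667 = 35.083333
Syy = Σy² − (Σy)²/n = 296.39 − 260.041667 = 36.348333
R² = Sxy²/(Sxx·Syy) = (35.083333)²/(34.833333·36.348333) = 0.972125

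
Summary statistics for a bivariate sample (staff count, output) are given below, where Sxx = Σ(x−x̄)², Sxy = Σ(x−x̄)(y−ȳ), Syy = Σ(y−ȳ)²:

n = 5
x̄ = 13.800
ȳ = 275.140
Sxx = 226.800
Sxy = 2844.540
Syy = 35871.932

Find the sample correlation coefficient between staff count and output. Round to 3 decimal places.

0.997

r = Sxy/√(Sxx·Syy) = 2844.54/√(8135754.1776) = 2844.54/2852.324346 = 0.997271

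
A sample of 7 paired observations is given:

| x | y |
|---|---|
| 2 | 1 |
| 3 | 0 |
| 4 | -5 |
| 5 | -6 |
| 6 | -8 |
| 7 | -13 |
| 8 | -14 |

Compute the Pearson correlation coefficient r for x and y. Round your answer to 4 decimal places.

-0.9847

n = 7, Σx = 35, Σy = -45, Σxy = -299, Σx² = 203, Σy² = 491
Sxx = Σx² − (Σx)²/n = 203 − 175 = 28
Sxy = Σxy − (Σx)(Σy)/n = -299 − (-225) = -74
Syy = Σy² − (Σy)²/n = 491 − 289.285714 = 201.714286
r = Sxy/√(Sxx·Syy) = -74/√(5648) = -74/75.153177 = -0.984656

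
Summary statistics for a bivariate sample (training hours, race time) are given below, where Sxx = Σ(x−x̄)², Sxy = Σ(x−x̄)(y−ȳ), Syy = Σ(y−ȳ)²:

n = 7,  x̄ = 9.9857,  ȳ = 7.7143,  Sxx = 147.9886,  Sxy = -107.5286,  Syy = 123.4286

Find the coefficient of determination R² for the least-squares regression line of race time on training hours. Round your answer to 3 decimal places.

0.633

R² = Sxy²/(Sxx·Syy) = (-107.5286)²/(147.9886·123.4286) = 0.633000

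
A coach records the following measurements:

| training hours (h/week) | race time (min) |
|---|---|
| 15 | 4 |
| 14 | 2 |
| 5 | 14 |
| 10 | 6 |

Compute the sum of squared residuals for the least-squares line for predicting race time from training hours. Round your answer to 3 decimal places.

8.419

n = 4, Σx = 44, Σy = 26, Σxy = 218, Σx² = 546, Σy² = 252
Sxx = Σx² − (Σx)²/n = 546 − 484 = 62
Sxy = Σxy − (Σx)(Σy)/n = 218 − 286 = -68
Syy = Σy² − (Σy)²/n = 252 − 169 = 83
b = Sxy/Sxx = -68/62 = -1.096774
SSE = Syy − b·Sxy = 83 − (-1.096774)·(-68) = 8.419355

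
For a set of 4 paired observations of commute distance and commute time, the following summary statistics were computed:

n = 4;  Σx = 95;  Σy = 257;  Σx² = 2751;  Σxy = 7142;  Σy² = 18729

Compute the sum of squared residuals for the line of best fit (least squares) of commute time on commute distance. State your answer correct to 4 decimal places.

Sxx = Σx² − (Σx)²/n = 2751 − 2256.25 = 494.75
Sxy = Σxy − (Σx)(Σy)/n = 7142 − 6103.75 = 1038.25
Syy = Σy² − (Σy)²/n = 18729 − 16512.25 = 2216.75
b = Sxy/Sxx = 1038.25/494.75 = 2.098535
SSE = Syy − b·Sxy = 2216.75 − 2.098535·1038.25 = 37.946438

37.9464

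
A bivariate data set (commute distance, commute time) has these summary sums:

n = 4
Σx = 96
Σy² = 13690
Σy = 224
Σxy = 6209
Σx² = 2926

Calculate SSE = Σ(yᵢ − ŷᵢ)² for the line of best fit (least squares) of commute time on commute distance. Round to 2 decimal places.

Sxx = Σx² − (Σx)²/n = 2926 − 2304 = 622
Sxy = Σxy − (Σx)(Σy)/n = 6209 − 5376 = 833
Syy = Σy² − (Σy)²/n = 13690 − 12544 = 1146
b = Sxy/Sxx = 833/622 = 1.339228
SSE = Syy − b·Sxy = 1146 − 1.339228·833 = 30.422830

30.42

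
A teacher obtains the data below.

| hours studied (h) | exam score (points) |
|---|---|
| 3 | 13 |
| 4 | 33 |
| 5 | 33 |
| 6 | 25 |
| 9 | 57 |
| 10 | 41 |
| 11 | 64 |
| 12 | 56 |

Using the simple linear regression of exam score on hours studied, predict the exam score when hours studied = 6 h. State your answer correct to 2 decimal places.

n = 8, Σx = 60, Σy = 322, Σxy = 2785, Σx² = 532
Sxx = Σx² − (Σx)²/n = 532 − 450 = 82
Sxy = Σxy − (Σx)(Σy)/n = 2785 − 2415 = 370
b = Sxy/Sxx = 370/82 = 4.512195
a = ȳ − b·x̄ = 40.25 − 4.512195·7.5 = 6.408537
ŷ(6) = a + b·6 = 6.408537 + 4.512195·6 = 33.481707

33.48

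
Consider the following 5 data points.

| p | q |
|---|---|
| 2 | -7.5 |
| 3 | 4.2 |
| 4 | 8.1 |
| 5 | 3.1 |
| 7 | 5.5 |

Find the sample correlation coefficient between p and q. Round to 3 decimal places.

0.602

n = 5, Σx = 21, Σy = 13.4, Σxy = 84, Σx² = 103, Σy² = 179.36
Sxx = Σx² − (Σx)²/n = 103 − 88.2 = 14.8
Sxy = Σxy − (Σx)(Σy)/n = 84 − 56.28 = 27.72
Syy = Σy² − (Σy)²/n = 179.36 − 35.912 = 143.448
r = Sxy/√(Sxx·Syy) = 27.72/√(2123.0304) = 27.72/46.076354 = 0.601610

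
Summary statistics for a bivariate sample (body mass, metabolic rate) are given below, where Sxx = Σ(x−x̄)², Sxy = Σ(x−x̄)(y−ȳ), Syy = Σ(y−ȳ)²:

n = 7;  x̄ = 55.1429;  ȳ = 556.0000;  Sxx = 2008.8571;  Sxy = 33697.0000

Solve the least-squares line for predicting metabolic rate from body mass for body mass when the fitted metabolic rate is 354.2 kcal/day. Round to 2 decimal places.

b = Sxy/Sxx = 33697/2008.8571 = 16.774215
a = ȳ − b·x̄ = 556 − 16.774215·55.1429 = -368.978836
Set a + b·x = 354.2: x = (354.2 − (-368.978836)) / 16.774215 = 43.112530

43.11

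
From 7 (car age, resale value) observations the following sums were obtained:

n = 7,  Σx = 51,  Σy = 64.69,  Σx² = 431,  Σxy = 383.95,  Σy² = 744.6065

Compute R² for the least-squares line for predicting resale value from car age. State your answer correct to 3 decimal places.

0.875

Sxx = Σx² − (Σx)²/n = 431 − 371.571429 = 59.428571
Sxy = Σxy − (Σx)(Σy)/n = 383.95 − 471.312857 = -87.362857
Syy = Σy² − (Σy)²/n = 744.6065 − 597.828014 = 146.778486
R² = Sxy²/(Sxx·Syy) = (-87.362857)²/(59.428571·146.778486) = 0.874976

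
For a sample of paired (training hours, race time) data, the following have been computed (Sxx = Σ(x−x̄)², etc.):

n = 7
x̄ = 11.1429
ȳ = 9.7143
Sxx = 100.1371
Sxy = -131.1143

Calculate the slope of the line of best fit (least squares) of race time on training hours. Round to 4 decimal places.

-1.3093

b = Sxy/Sxx = -131.1143/100.1371 = -1.309348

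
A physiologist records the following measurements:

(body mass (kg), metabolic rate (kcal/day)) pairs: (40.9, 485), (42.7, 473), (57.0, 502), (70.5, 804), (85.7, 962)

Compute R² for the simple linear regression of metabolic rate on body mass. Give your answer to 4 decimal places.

0.9125

n = 5, Σx = 296.8, Σy = 3226, Σxy = 207773, Σx² = 19059.84, Σy² = 2282818
Sxx = Σx² − (Σx)²/n = 19059.84 − 17618.048 = 1441.792
Sxy = Σxy − (Σx)(Σy)/n = 207773 − 191495.36 = 16277.64
Syy = Σy² − (Σy)²/n = 2282818 − 2081415.2 = 201402.8
R² = Sxy²/(Sxx·Syy) = (16277.64)²/(1441.792·201402.8) = 0.912462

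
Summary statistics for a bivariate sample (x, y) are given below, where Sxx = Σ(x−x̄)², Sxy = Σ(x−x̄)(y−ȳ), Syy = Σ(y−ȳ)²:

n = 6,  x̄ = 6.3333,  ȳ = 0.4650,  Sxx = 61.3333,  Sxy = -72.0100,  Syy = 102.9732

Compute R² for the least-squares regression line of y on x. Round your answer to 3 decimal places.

0.821

R² = Sxy²/(Sxx·Syy) = (-72.01)²/(61.3333·102.9732) = 0.821041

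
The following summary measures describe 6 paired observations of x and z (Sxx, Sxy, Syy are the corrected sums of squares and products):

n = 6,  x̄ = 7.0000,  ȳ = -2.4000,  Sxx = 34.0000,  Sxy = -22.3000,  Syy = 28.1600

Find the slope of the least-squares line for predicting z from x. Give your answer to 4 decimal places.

-0.6559

b = Sxy/Sxx = -22.3/34 = -0.655882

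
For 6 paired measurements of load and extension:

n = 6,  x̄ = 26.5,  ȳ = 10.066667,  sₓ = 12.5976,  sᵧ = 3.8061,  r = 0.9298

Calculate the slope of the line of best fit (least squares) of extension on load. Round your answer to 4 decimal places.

0.2809

b = r · sᵧ/sₓ = 0.9298 · 3.8061/12.5976 = 0.280920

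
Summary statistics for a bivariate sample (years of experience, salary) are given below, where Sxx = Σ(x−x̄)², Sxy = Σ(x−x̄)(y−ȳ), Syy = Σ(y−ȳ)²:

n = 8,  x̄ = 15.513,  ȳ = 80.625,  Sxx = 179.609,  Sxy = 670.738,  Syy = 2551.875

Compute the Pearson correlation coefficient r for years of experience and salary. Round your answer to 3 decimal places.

0.991

r = Sxy/√(Sxx·Syy) = 670.738/√(458339.716875) = 670.738/677.007915 = 0.990739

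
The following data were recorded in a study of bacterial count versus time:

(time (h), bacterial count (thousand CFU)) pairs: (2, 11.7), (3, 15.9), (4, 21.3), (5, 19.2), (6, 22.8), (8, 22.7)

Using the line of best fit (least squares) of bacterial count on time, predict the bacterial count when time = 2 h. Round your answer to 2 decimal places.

n = 6, Σx = 28, Σy = 113.6, Σxy = 570.7, Σx² = 154
Sxx = Σx² − (Σx)²/n = 154 − 130.666667 = 23.333333
Sxy = Σxy − (Σx)(Σy)/n = 570.7 − 530.133333 = 40.566667
b = Sxy/Sxx = 40.566667/23.333333 = 1.738571
a = ȳ − b·x̄ = 18.933333 − 1.738571·4.666667 = 10.82
ŷ(2) = a + b·2 = 10.82 + 1.738571·2 = 14.297143

14.30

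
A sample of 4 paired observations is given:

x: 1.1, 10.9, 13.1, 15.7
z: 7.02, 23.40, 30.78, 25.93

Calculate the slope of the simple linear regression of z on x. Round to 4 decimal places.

n = 4, Σx = 40.8, Σy = 87.13, Σxy = 1073.101, Σx² = 538.12
Sxx = Σx² − (Σx)²/n = 538.12 − 416.16 = 121.96
Sxy = Σxy − (Σx)(Σy)/n = 1073.101 − 888.726 = 184.375
b = Sxy/Sxx = 184.375/121.96 = 1.511766

1.5118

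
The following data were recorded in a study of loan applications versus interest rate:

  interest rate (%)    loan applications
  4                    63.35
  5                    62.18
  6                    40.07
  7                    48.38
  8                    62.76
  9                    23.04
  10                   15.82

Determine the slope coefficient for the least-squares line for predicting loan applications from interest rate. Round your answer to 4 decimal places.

-7.0779

n = 7, Σx = 49, Σy = 315.6, Σxy = 2011.02, Σx² = 371
Sxx = Σx² − (Σx)²/n = 371 − 343 = 28
Sxy = Σxy − (Σx)(Σy)/n = 2011.02 − 2209.2 = -198.18
b = Sxy/Sxx = -198.18/28 = -7.077857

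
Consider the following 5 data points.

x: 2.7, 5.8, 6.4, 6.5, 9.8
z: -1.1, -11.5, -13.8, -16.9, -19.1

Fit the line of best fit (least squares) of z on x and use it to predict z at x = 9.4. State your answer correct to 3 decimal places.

-20.617

n = 5, Σx = 31.2, Σy = -62.4, Σxy = -455.02, Σx² = 220.18
Sxx = Σx² − (Σx)²/n = 220.18 − 194.688 = 25.492
Sxy = Σxy − (Σx)(Σy)/n = -455.02 − (-389.376) = -65.644
b = Sxy/Sxx = -65.644/25.492 = -2.575082
a = ȳ − b·x̄ = -12.48 − (-2.575082)·6.24 = 3.588514
ŷ(9.4) = a + b·9.4 = 3.588514 + (-2.575082)·9.4 = -20.617260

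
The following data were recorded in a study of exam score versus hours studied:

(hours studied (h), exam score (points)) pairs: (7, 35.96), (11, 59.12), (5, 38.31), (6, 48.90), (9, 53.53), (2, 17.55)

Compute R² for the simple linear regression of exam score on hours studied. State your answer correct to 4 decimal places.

n = 6, Σx = 40, Σy = 253.37, Σxy = 1903.86, Σx² = 316, Σy² = 11820.6255
Sxx = Σx² − (Σx)²/n = 316 − 266.666667 = 49.333333
Sxy = Σxy − (Σx)(Σy)/n = 1903.86 − 1689.133333 = 214.726667
Syy = Σy² − (Σy)²/n = 11820.6255 − 10699.392817 = 1121.232683
R² = Sxy²/(Sxx·Syy) = (214.726667)²/(49.333333·1121.232683) = 0.833558

0.8336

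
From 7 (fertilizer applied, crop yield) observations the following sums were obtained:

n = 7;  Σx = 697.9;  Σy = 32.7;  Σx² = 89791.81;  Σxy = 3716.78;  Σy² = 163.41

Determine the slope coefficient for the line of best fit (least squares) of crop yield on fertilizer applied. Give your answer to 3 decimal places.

Sxx = Σx² − (Σx)²/n = 89791.81 − 69580.63 = 20211.18
Sxy = Σxy − (Σx)(Σy)/n = 3716.78 − 3260.19 = 456.59
b = Sxy/Sxx = 456.59/20211.18 = 0.022591

0.023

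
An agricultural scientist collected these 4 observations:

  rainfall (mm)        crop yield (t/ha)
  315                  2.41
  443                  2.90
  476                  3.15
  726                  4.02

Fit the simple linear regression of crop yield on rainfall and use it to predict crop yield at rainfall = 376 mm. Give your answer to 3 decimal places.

2.675

n = 4, Σx = 1960, Σy = 12.48, Σxy = 6461.77, Σx² = 1049126
Sxx = Σx² − (Σx)²/n = 1049126 − 960400 = 88726
Sxy = Σxy − (Σx)(Σy)/n = 6461.77 − 6115.2 = 346.57
b = Sxy/Sxx = 346.57/88726 = 0.003906
a = ȳ − b·x̄ = 3.12 − 0.003906·490 = 1.206026
ŷ(376) = a + b·376 = 1.206026 + 0.003906·376 = 2.674708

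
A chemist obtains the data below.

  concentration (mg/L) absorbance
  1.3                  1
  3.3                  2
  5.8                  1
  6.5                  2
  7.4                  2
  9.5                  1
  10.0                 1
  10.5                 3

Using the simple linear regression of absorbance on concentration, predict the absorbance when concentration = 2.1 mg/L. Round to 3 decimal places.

1.359

n = 8, Σx = 54.3, Σy = 13, Σxy = 92.5, Σx² = 443.73
Sxx = Σx² − (Σx)²/n = 443.73 − 368.56125 = 75.16875
Sxy = Σxy − (Σx)(Σy)/n = 92.5 − 88.2375 = 4.2625
b = Sxy/Sxx = 4.2625/75.16875 = 0.056706
a = ȳ − b·x̄ = 1.625 − 0.056706·6.7875 = 1.240110
ŷ(2.1) = a + b·2.1 = 1.240110 + 0.056706·2.1 = 1.359192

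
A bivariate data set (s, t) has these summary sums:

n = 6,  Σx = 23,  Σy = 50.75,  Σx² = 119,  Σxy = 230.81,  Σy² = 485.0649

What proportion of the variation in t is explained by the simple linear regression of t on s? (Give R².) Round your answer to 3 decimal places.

0.764

Sxx = Σx² − (Σx)²/n = 119 − 88.166667 = 30.833333
Sxy = Σxy − (Σx)(Σy)/n = 230.81 − 194.541667 = 36.268333
Syy = Σy² − (Σy)²/n = 485.0649 − 429.260417 = 55.804483
R² = Sxy²/(Sxx·Syy) = (36.268333)²/(30.833333·55.804483) = 0.764479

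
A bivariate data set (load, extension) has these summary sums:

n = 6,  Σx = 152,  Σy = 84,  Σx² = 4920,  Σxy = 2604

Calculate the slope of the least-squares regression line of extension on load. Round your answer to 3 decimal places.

0.445

Sxx = Σx² − (Σx)²/n = 4920 − 3850.666667 = 1069.333333
Sxy = Σxy − (Σx)(Σy)/n = 2604 − 2128 = 476
b = Sxy/Sxx = 476/1069.333333 = 0.445137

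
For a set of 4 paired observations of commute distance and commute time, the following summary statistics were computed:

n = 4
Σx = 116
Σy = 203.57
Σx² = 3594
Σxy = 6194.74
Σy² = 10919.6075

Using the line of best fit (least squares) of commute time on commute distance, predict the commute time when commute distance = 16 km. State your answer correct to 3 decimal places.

Sxx = Σx² − (Σx)²/n = 3594 − 3364 = 230
Sxy = Σxy − (Σx)(Σy)/n = 6194.74 − 5903.53 = 291.21
b = Sxy/Sxx = 291.21/230 = 1.266130
a = ȳ − b·x̄ = 50.8925 − 1.266130·29 = 14.174717
ŷ(16) = a + b·16 = 14.174717 + 1.266130·16 = 34.432804

34.433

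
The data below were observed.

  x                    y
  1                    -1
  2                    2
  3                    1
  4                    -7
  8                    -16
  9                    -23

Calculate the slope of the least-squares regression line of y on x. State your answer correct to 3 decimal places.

n = 6, Σx = 27, Σy = -44, Σxy = -357, Σx² = 175
Sxx = Σx² − (Σx)²/n = 175 − 121.5 = 53.5
Sxy = Σxy − (Σx)(Σy)/n = -357 − (-198) = -159
b = Sxy/Sxx = -159/53.5 = -2.971963

-2.972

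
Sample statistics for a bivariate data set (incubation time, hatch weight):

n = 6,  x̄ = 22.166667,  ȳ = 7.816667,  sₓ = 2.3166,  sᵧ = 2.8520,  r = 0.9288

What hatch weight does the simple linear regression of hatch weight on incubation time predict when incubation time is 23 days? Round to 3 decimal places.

b = r · sᵧ/sₓ = 0.9288 · 2.852/2.3166 = 1.143459
a = ȳ − b·x̄ = 7.816667 − 1.143459·22.166667 = -17.530012
ŷ(23) = a + b·23 = -17.530012 + 1.143459·23 = 8.769549

8.770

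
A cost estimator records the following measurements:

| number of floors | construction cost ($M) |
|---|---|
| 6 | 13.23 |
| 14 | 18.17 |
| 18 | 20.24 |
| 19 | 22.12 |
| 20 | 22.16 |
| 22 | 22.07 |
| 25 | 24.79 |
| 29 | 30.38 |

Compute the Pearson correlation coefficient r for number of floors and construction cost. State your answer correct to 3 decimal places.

n = 8, Σx = 153, Σy = 173.16, Σxy = 3547.87, Σx² = 3267, Σy² = 3919.7728
Sxx = Σx² − (Σx)²/n = 3267 − 2926.125 = 340.875
Sxy = Σxy − (Σx)(Σy)/n = 3547.87 − 3311.685 = 236.185
Syy = Σy² − (Σy)²/n = 3919.7728 − 3748.0482 = 171.7246
r = Sxy/√(Sxx·Syy) = 236.185/√(58536.623025) = 236.185/241.943429 = 0.976199

0.976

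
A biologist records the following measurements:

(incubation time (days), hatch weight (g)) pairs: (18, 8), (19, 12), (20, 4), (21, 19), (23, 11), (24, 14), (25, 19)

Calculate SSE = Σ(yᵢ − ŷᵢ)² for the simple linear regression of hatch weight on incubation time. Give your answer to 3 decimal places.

n = 7, Σx = 150, Σy = 87, Σxy = 1915, Σx² = 3256, Σy² = 1263
Sxx = Σx² − (Σx)²/n = 3256 − 3214.285714 = 41.714286
Sxy = Σxy − (Σx)(Σy)/n = 1915 − 1864.285714 = 50.714286
Syy = Σy² − (Σy)²/n = 1263 − 1081.285714 = 181.714286
b = Sxy/Sxx = 50.714286/41.714286 = 1.215753
SSE = Syy − b·Sxy = 181.714286 − 1.215753·50.714286 = 120.058219

120.058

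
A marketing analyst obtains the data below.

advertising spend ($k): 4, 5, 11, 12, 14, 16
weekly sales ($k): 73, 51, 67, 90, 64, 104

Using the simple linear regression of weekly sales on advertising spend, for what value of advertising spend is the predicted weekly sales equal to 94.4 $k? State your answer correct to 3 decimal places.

n = 6, Σx = 62, Σy = 449, Σxy = 4924, Σx² = 758
Sxx = Σx² − (Σx)²/n = 758 − 640.666667 = 117.333333
Sxy = Σxy − (Σx)(Σy)/n = 4924 − 4639.666667 = 284.333333
b = Sxy/Sxx = 284.333333/117.333333 = 2.423295
a = ȳ − b·x̄ = 74.833333 − 2.423295·10.333333 = 49.792614
Set a + b·x = 94.4: x = (94.4 − 49.792614) / 2.423295 = 18.407737

18.408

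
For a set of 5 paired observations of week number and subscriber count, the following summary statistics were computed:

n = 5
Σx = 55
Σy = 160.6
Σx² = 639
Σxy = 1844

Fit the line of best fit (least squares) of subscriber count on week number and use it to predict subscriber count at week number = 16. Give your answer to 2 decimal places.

Sxx = Σx² − (Σx)²/n = 639 − 605 = 34
Sxy = Σxy − (Σx)(Σy)/n = 1844 − 1766.6 = 77.4
b = Sxy/Sxx = 77.4/34 = 2.276471
a = ȳ − b·x̄ = 32.12 − 2.276471·11 = 7.078824
ŷ(16) = a + b·16 = 7.078824 + 2.276471·16 = 43.502353

43.50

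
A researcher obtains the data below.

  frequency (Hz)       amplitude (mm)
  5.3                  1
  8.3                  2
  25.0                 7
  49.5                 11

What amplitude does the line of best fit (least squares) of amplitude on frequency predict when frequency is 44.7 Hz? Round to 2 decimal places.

10.38

n = 4, Σx = 88.1, Σy = 21, Σxy = 741.4, Σx² = 3172.23
Sxx = Σx² − (Σx)²/n = 3172.23 − 1940.4025 = 1231.8275
Sxy = Σxy − (Σx)(Σy)/n = 741.4 − 462.525 = 278.875
b = Sxy/Sxx = 278.875/1231.8275 = 0.226391
a = ȳ − b·x̄ = 5.25 − 0.226391·22.025 = 0.263732
ŷ(44.7) = a + b·44.7 = 0.263732 + 0.226391·44.7 = 10.383422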